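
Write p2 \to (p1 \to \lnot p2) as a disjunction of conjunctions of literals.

\lnot p2 \lor \lnot p1

p2 \to (p1 \to \lnot p2)
≡ \lnot p2 \lor (p1 \to \lnot p2)   [eliminate \to]
≡ \lnot p2 \lor \lnot p1 \lor \lnot p2   [eliminate \to]
≡ \lnot p2 \lor \lnot p1   [simplify]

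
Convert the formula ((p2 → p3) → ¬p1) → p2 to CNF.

((p2 → p3) → ¬p1) → p2
= ¬((p2 → p3) → ¬p1) ∨ p2   — eliminate →
= ¬(¬(p2 → p3) ∨ ¬p1) ∨ p2   — eliminate →
= ¬(¬(¬p2 ∨ p3) ∨ ¬p1) ∨ p2   — eliminate →
= ¬¬(¬p2 ∨ p3) ∧ ¬¬p1 ∨ p2   — De Morgan
= (¬p2 ∨ p3) ∧ ¬¬p1 ∨ p2   — double negation
= (¬p2 ∨ p3) ∧ p1 ∨ p2   — double negation
= (¬p2 ∨ p3 ∨ p2) ∧ (p1 ∨ p2)   — distribute ∨ over ∧
= p1 ∨ p2   — simplify

p1 ∨ p2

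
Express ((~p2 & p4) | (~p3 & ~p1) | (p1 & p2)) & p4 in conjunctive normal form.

(~p2 | ~p3 | p1) & p4

((~p2 & p4) | (~p3 & ~p1) | (p1 & p2)) & p4
≡ (~p2 | ~p3 | p1) & (~p2 | ~p3 | p2) & (~p2 | ~p1 | p1) & (~p2 | ~p1 | p2) & (p4 | ~p3 | p1) & (p4 | ~p3 | p2) & (p4 | ~p1 | p1) & (p4 | ~p1 | p2) & p4   [distribute | over &]
≡ (~p2 | ~p3 | p1) & p4   [simplify]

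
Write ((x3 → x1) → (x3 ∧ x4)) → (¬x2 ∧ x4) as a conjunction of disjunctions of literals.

(¬x3 ∨ x1 ∨ ¬x2) ∧ (¬x3 ∨ x1 ∨ x4) ∧ (¬x3 ∨ ¬x4 ∨ ¬x2)

((x3 → x1) → (x3 ∧ x4)) → (¬x2 ∧ x4)
≡ ¬((x3 → x1) → (x3 ∧ x4)) ∨ (¬x2 ∧ x4)
≡ ¬(¬(x3 → x1) ∨ (x3 ∧ x4)) ∨ (¬x2 ∧ x4)
≡ ¬(¬(¬x3 ∨ x1) ∨ (x3 ∧ x4)) ∨ (¬x2 ∧ x4)
≡ (¬¬(¬x3 ∨ x1) ∧ ¬(x3 ∧ x4)) ∨ (¬x2 ∧ x4)
≡ ((¬x3 ∨ x1) ∧ ¬(x3 ∧ x4)) ∨ (¬x2 ∧ x4)
≡ ((¬x3 ∨ x1) ∧ (¬x3 ∨ ¬x4)) ∨ (¬x2 ∧ x4)
≡ (¬x3 ∨ x1 ∨ ¬x2) ∧ (¬x3 ∨ x1 ∨ x4) ∧ (¬x3 ∨ ¬x4 ∨ ¬x2) ∧ (¬x3 ∨ ¬x4 ∨ x4)
≡ (¬x3 ∨ x1 ∨ ¬x2) ∧ (¬x3 ∨ x1 ∨ x4) ∧ (¬x3 ∨ ¬x4 ∨ ¬x2)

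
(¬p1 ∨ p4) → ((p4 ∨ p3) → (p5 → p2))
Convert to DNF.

(¬p1 ∨ p4) → ((p4 ∨ p3) → (p5 → p2))
= ¬(¬p1 ∨ p4) ∨ ((p4 ∨ p3) → (p5 → p2))
= ¬(¬p1 ∨ p4) ∨ ¬(p4 ∨ p3) ∨ (p5 → p2)
= ¬(¬p1 ∨ p4) ∨ ¬(p4 ∨ p3) ∨ ¬p5 ∨ p2
= (¬¬p1 ∧ ¬p4) ∨ ¬(p4 ∨ p3) ∨ ¬p5 ∨ p2
= (p1 ∧ ¬p4) ∨ ¬(p4 ∨ p3) ∨ ¬p5 ∨ p2
= (p1 ∧ ¬p4) ∨ (¬p4 ∧ ¬p3) ∨ ¬p5 ∨ p2

(p1 ∧ ¬p4) ∨ (¬p4 ∧ ¬p3) ∨ ¬p5 ∨ p2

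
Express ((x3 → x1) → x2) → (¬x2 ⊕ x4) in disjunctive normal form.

(¬x3 ∧ ¬x2) ∨ (x1 ∧ ¬x2) ∨ (¬x2 ∧ ¬x4) ∨ (x2 ∧ x4)

((x3 → x1) → x2) → (¬x2 ⊕ x4)
= ¬((x3 → x1) → x2) ∨ (¬x2 ⊕ x4)   (eliminate →)
= ¬(¬(x3 → x1) ∨ x2) ∨ (¬x2 ⊕ x4)   (eliminate →)
= ¬(¬(¬x3 ∨ x1) ∨ x2) ∨ (¬x2 ⊕ x4)   (eliminate →)
= ¬(¬(¬x3 ∨ x1) ∨ x2) ∨ (¬x2 ∧ ¬x4) ∨ (¬¬x2 ∧ x4)   (expand ⊕)
= (¬¬(¬x3 ∨ x1) ∧ ¬x2) ∨ (¬x2 ∧ ¬x4) ∨ (¬¬x2 ∧ x4)   (De Morgan)
= ((¬x3 ∨ x1) ∧ ¬x2) ∨ (¬x2 ∧ ¬x4) ∨ (¬¬x2 ∧ x4)   (double negation)
= ((¬x3 ∨ x1) ∧ ¬x2) ∨ (¬x2 ∧ ¬x4) ∨ (x2 ∧ x4)   (double negation)
= (¬x3 ∧ ¬x2) ∨ (x1 ∧ ¬x2) ∨ (¬x2 ∧ ¬x4) ∨ (x2 ∧ x4)   (distribute ∧ over ∨)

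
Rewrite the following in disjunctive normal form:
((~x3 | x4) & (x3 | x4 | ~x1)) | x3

(~x3 & ~x1) | x4 | x3

((~x3 | x4) & (x3 | x4 | ~x1)) | x3
⇔ (~x3 & x3) | (~x3 & x4) | (~x3 & ~x1) | (x4 & x3) | (x4 & x4) | (x4 & ~x1) | x3   (distribute & over |)
⇔ (~x3 & ~x1) | x4 | x3   (simplify)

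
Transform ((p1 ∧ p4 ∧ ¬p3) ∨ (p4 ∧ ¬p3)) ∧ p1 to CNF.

p4 ∧ ¬p3 ∧ p1

((p1 ∧ p4 ∧ ¬p3) ∨ (p4 ∧ ¬p3)) ∧ p1
⇔ (p1 ∨ p4) ∧ (p1 ∨ ¬p3) ∧ (p4 ∨ p4) ∧ (p4 ∨ ¬p3) ∧ (¬p3 ∨ p4) ∧ (¬p3 ∨ ¬p3) ∧ p1
⇔ p4 ∧ ¬p3 ∧ p1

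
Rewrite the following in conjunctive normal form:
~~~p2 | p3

~p2 | p3

~~~p2 | p3
≡ ~p2 | p3   [double negation]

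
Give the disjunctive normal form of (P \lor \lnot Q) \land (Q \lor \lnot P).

(P \land Q) \lor (\lnot Q \land \lnot P)

(P \lor \lnot Q) \land (Q \lor \lnot P)
= (P \land Q) \lor (P \land \lnot P) \lor (\lnot Q \land Q) \lor (\lnot Q \land \lnot P)   [distribute \land over \lor]
= (P \land Q) \lor (\lnot Q \land \lnot P)   [simplify]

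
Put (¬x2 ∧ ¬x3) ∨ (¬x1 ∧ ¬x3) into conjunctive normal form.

(¬x2 ∧ ¬x3) ∨ (¬x1 ∧ ¬x3)
= (¬x2 ∨ ¬x1) ∧ (¬x2 ∨ ¬x3) ∧ (¬x3 ∨ ¬x1) ∧ (¬x3 ∨ ¬x3)   (distribute ∨ over ∧)
= (¬x2 ∨ ¬x1) ∧ ¬x3   (simplify)

(¬x2 ∨ ¬x1) ∧ ¬x3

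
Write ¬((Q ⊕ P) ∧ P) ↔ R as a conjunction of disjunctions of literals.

¬((Q ⊕ P) ∧ P) ↔ R
≡ (¬((Q ⊕ P) ∧ P) → R) ∧ (R → ¬((Q ⊕ P) ∧ P))   — eliminate ↔
≡ (¬¬((Q ⊕ P) ∧ P) ∨ R) ∧ (R → ¬((Q ⊕ P) ∧ P))   — eliminate →
≡ (¬¬((Q ∨ P) ∧ ¬(Q ∧ P) ∧ P) ∨ R) ∧ (R → ¬((Q ⊕ P) ∧ P))   — expand ⊕
≡ (¬¬((Q ∨ P) ∧ ¬(Q ∧ P) ∧ P) ∨ R) ∧ (¬R ∨ ¬((Q ⊕ P) ∧ P))   — eliminate →
≡ (¬¬((Q ∨ P) ∧ ¬(Q ∧ P) ∧ P) ∨ R) ∧ (¬R ∨ ¬((Q ∨ P) ∧ ¬(Q ∧ P) ∧ P))   — expand ⊕
≡ ((Q ∨ P) ∧ ¬(Q ∧ P) ∧ P ∨ R) ∧ (¬R ∨ ¬((Q ∨ P) ∧ ¬(Q ∧ P) ∧ P))   — double negation
≡ ((Q ∨ P) ∧ (¬Q ∨ ¬P) ∧ P ∨ R) ∧ (¬R ∨ ¬((Q ∨ P) ∧ ¬(Q ∧ P) ∧ P))   — De Morgan
≡ ((Q ∨ P) ∧ (¬Q ∨ ¬P) ∧ P ∨ R) ∧ (¬R ∨ ¬(Q ∨ P) ∨ ¬¬(Q ∧ P) ∨ ¬P)   — De Morgan
≡ ((Q ∨ P) ∧ (¬Q ∨ ¬P) ∧ P ∨ R) ∧ (¬R ∨ ¬Q ∧ ¬P ∨ ¬¬(Q ∧ P) ∨ ¬P)   — De Morgan
≡ ((Q ∨ P) ∧ (¬Q ∨ ¬P) ∧ P ∨ R) ∧ (¬R ∨ ¬Q ∧ ¬P ∨ Q ∧ P ∨ ¬P)   — double negation
≡ (Q ∨ P ∨ R) ∧ (¬Q ∨ ¬P ∨ R) ∧ (P ∨ R) ∧ (¬R ∨ ¬Q ∨ Q ∨ ¬P) ∧ (¬R ∨ ¬Q ∨ P ∨ ¬P) ∧ (¬R ∨ ¬P ∨ Q ∨ ¬P) ∧ (¬R ∨ ¬P ∨ P ∨ ¬P)   — distribute ∨ over ∧
≡ (¬Q ∨ ¬P ∨ R) ∧ (P ∨ R) ∧ (¬R ∨ ¬P ∨ Q)   — simplify

(¬Q ∨ ¬P ∨ R) ∧ (P ∨ R) ∧ (¬R ∨ ¬P ∨ Q)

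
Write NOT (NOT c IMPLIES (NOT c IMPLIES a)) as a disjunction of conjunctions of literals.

NOT (NOT c IMPLIES (NOT c IMPLIES a))
≡ NOT (NOT NOT c OR (NOT c IMPLIES a))   [eliminate IMPLIES]
≡ NOT (NOT NOT c OR NOT NOT c OR a)   [eliminate IMPLIES]
≡ NOT NOT NOT c AND NOT NOT NOT c AND NOT a   [De Morgan]
≡ NOT c AND NOT NOT NOT c AND NOT a   [double negation]
≡ NOT c AND NOT c AND NOT a   [double negation]
≡ NOT c AND NOT a   [simplify]

NOT c AND NOT a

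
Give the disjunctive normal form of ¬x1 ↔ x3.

(x1 ∧ ¬x3) ∨ (x3 ∧ ¬x1)

¬x1 ↔ x3
≡ (¬x1 → x3) ∧ (x3 → ¬x1)   (eliminate ↔)
≡ (¬¬x1 ∨ x3) ∧ (x3 → ¬x1)   (eliminate →)
≡ (¬¬x1 ∨ x3) ∧ (¬x3 ∨ ¬x1)   (eliminate →)
≡ (x1 ∨ x3) ∧ (¬x3 ∨ ¬x1)   (double negation)
≡ (x1 ∧ ¬x3) ∨ (x1 ∧ ¬x1) ∨ (x3 ∧ ¬x3) ∨ (x3 ∧ ¬x1)   (distribute ∧ over ∨)
≡ (x1 ∧ ¬x3) ∨ (x3 ∧ ¬x1)   (simplify)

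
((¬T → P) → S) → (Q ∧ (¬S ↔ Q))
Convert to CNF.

(T ∨ P ∨ Q) ∧ (¬S ∨ Q) ∧ (¬S ∨ ¬Q)

((¬T → P) → S) → (Q ∧ (¬S ↔ Q))
⇔ ¬((¬T → P) → S) ∨ (Q ∧ (¬S ↔ Q))   [eliminate →]
⇔ ¬(¬(¬T → P) ∨ S) ∨ (Q ∧ (¬S ↔ Q))   [eliminate →]
⇔ ¬(¬(¬¬T ∨ P) ∨ S) ∨ (Q ∧ (¬S ↔ Q))   [eliminate →]
⇔ ¬(¬(¬¬T ∨ P) ∨ S) ∨ (Q ∧ (¬S → Q) ∧ (Q → ¬S))   [eliminate ↔]
⇔ ¬(¬(¬¬T ∨ P) ∨ S) ∨ (Q ∧ (¬¬S ∨ Q) ∧ (Q → ¬S))   [eliminate →]
⇔ ¬(¬(¬¬T ∨ P) ∨ S) ∨ (Q ∧ (¬¬S ∨ Q) ∧ (¬Q ∨ ¬S))   [eliminate →]
⇔ (¬¬(¬¬T ∨ P) ∧ ¬S) ∨ (Q ∧ (¬¬S ∨ Q) ∧ (¬Q ∨ ¬S))   [De Morgan]
⇔ ((¬¬T ∨ P) ∧ ¬S) ∨ (Q ∧ (¬¬S ∨ Q) ∧ (¬Q ∨ ¬S))   [double negation]
⇔ ((T ∨ P) ∧ ¬S) ∨ (Q ∧ (¬¬S ∨ Q) ∧ (¬Q ∨ ¬S))   [double negation]
⇔ ((T ∨ P) ∧ ¬S) ∨ (Q ∧ (S ∨ Q) ∧ (¬Q ∨ ¬S))   [double negation]
⇔ (T ∨ P ∨ Q) ∧ (T ∨ P ∨ S ∨ Q) ∧ (T ∨ P ∨ ¬Q ∨ ¬S) ∧ (¬S ∨ Q) ∧ (¬S ∨ S ∨ Q) ∧ (¬S ∨ ¬Q ∨ ¬S)   [distribute ∨ over ∧]
⇔ (T ∨ P ∨ Q) ∧ (¬S ∨ Q) ∧ (¬S ∨ ¬Q)   [simplify]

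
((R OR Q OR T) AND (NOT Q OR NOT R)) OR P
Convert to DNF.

((R OR Q OR T) AND (NOT Q OR NOT R)) OR P
⇔ (R AND NOT Q) OR (R AND NOT R) OR (Q AND NOT Q) OR (Q AND NOT R) OR (T AND NOT Q) OR (T AND NOT R) OR P   (distribute AND over OR)
⇔ (R AND NOT Q) OR (Q AND NOT R) OR (T AND NOT Q) OR (T AND NOT R) OR P   (simplify)

(R AND NOT Q) OR (Q AND NOT R) OR (T AND NOT Q) OR (T AND NOT R) OR P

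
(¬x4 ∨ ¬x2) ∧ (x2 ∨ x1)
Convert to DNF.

(¬x4 ∨ ¬x2) ∧ (x2 ∨ x1)
= (¬x4 ∧ x2) ∨ (¬x4 ∧ x1) ∨ (¬x2 ∧ x2) ∨ (¬x2 ∧ x1)   — distribute ∧ over ∨
= (¬x4 ∧ x2) ∨ (¬x4 ∧ x1) ∨ (¬x2 ∧ x1)   — simplify

(¬x4 ∧ x2) ∨ (¬x4 ∧ x1) ∨ (¬x2 ∧ x1)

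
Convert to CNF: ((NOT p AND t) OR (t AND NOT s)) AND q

(NOT p OR NOT s) AND t AND q

((NOT p AND t) OR (t AND NOT s)) AND q
⇔ (NOT p OR t) AND (NOT p OR NOT s) AND (t OR t) AND (t OR NOT s) AND q   (distribute OR over AND)
⇔ (NOT p OR NOT s) AND t AND q   (simplify)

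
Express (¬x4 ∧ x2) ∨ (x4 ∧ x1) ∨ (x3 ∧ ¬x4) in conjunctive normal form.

(¬x4 ∨ x1) ∧ (x2 ∨ x4 ∨ x3) ∧ (x2 ∨ x1 ∨ x3)

(¬x4 ∧ x2) ∨ (x4 ∧ x1) ∨ (x3 ∧ ¬x4)
≡ (¬x4 ∨ x4 ∨ x3) ∧ (¬x4 ∨ x4 ∨ ¬x4) ∧ (¬x4 ∨ x1 ∨ x3) ∧ (¬x4 ∨ x1 ∨ ¬x4) ∧ (x2 ∨ x4 ∨ x3) ∧ (x2 ∨ x4 ∨ ¬x4) ∧ (x2 ∨ x1 ∨ x3) ∧ (x2 ∨ x1 ∨ ¬x4)
≡ (¬x4 ∨ x1) ∧ (x2 ∨ x4 ∨ x3) ∧ (x2 ∨ x1 ∨ x3)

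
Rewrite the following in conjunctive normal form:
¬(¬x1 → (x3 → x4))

¬(¬x1 → (x3 → x4))
⇔ ¬(¬¬x1 ∨ (x3 → x4))   (eliminate →)
⇔ ¬(¬¬x1 ∨ ¬x3 ∨ x4)   (eliminate →)
⇔ ¬¬¬x1 ∧ ¬¬x3 ∧ ¬x4   (De Morgan)
⇔ ¬x1 ∧ ¬¬x3 ∧ ¬x4   (double negation)
⇔ ¬x1 ∧ x3 ∧ ¬x4   (double negation)

¬x1 ∧ x3 ∧ ¬x4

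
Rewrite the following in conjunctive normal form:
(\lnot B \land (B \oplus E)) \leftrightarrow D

(\lnot B \land (B \oplus E)) \leftrightarrow D
≡ ((\lnot B \land (B \oplus E)) \to D) \land (D \to (\lnot B \land (B \oplus E)))   [eliminate \leftrightarrow]
≡ (\lnot (\lnot B \land (B \oplus E)) \lor D) \land (D \to (\lnot B \land (B \oplus E)))   [eliminate \to]
≡ (\lnot (\lnot B \land (B \lor E) \land \lnot (B \land E)) \lor D) \land (D \to (\lnot B \land (B \oplus E)))   [expand \oplus]
≡ (\lnot (\lnot B \land (B \lor E) \land \lnot (B \land E)) \lor D) \land (\lnot D \lor (\lnot B \land (B \oplus E)))   [eliminate \to]
≡ (\lnot (\lnot B \land (B \lor E) \land \lnot (B \land E)) \lor D) \land (\lnot D \lor (\lnot B \land (B \lor E) \land \lnot (B \land E)))   [expand \oplus]
≡ (\lnot \lnot B \lor \lnot (B \lor E) \lor \lnot \lnot (B \land E) \lor D) \land (\lnot D \lor (\lnot B \land (B \lor E) \land \lnot (B \land E)))   [De Morgan]
≡ (B \lor \lnot (B \lor E) \lor \lnot \lnot (B \land E) \lor D) \land (\lnot D \lor (\lnot B \land (B \lor E) \land \lnot (B \land E)))   [double negation]
≡ (B \lor (\lnot B \land \lnot E) \lor \lnot \lnot (B \land E) \lor D) \land (\lnot D \lor (\lnot B \land (B \lor E) \land \lnot (B \land E)))   [De Morgan]
≡ (B \lor (\lnot B \land \lnot E) \lor (B \land E) \lor D) \land (\lnot D \lor (\lnot B \land (B \lor E) \land \lnot (B \land E)))   [double negation]
≡ (B \lor (\lnot B \land \lnot E) \lor (B \land E) \lor D) \land (\lnot D \lor (\lnot B \land (B \lor E) \land (\lnot B \lor \lnot E)))   [De Morgan]
≡ (B \lor \lnot B \lor B \lor D) \land (B \lor \lnot B \lor E \lor D) \land (B \lor \lnot E \lor B \lor D) \land (B \lor \lnot E \lor E \lor D) \land (\lnot D \lor \lnot B) \land (\lnot D \lor B \lor E) \land (\lnot D \lor \lnot B \lor \lnot E)   [distribute \lor over \land]
≡ (B \lor \lnot E \lor D) \land (\lnot D \lor \lnot B) \land (\lnot D \lor B \lor E)   [simplify]

(B \lor \lnot E \lor D) \land (\lnot D \lor \lnot B) \land (\lnot D \lor B \lor E)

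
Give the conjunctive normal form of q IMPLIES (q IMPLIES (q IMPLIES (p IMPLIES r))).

q IMPLIES (q IMPLIES (q IMPLIES (p IMPLIES r)))
= NOT q OR (q IMPLIES (q IMPLIES (p IMPLIES r)))   — eliminate IMPLIES
= NOT q OR NOT q OR (q IMPLIES (p IMPLIES r))   — eliminate IMPLIES
= NOT q OR NOT q OR NOT q OR (p IMPLIES r)   — eliminate IMPLIES
= NOT q OR NOT q OR NOT q OR NOT p OR r   — eliminate IMPLIES
= NOT q OR NOT p OR r   — simplify

NOT q OR NOT p OR r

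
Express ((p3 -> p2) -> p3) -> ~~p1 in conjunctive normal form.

~p3 | p1

((p3 -> p2) -> p3) -> ~~p1
⇔ ~((p3 -> p2) -> p3) | ~~p1   [eliminate ->]
⇔ ~(~(p3 -> p2) | p3) | ~~p1   [eliminate ->]
⇔ ~(~(~p3 | p2) | p3) | ~~p1   [eliminate ->]
⇔ (~~(~p3 | p2) & ~p3) | ~~p1   [De Morgan]
⇔ ((~p3 | p2) & ~p3) | ~~p1   [double negation]
⇔ ((~p3 | p2) & ~p3) | p1   [double negation]
⇔ (~p3 | p2 | p1) & (~p3 | p1)   [distribute | over &]
⇔ ~p3 | p1   [simplify]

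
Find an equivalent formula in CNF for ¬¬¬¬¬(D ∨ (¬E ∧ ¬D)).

¬¬¬¬¬(D ∨ (¬E ∧ ¬D))
= ¬¬¬(D ∨ (¬E ∧ ¬D))   (double negation)
= ¬(D ∨ (¬E ∧ ¬D))   (double negation)
= ¬D ∧ ¬(¬E ∧ ¬D)   (De Morgan)
= ¬D ∧ (¬¬E ∨ ¬¬D)   (De Morgan)
= ¬D ∧ (E ∨ ¬¬D)   (double negation)
= ¬D ∧ (E ∨ D)   (double negation)

¬D ∧ (E ∨ D)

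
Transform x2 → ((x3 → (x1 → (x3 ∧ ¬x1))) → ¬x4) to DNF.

¬x2 ∨ (x3 ∧ x1) ∨ ¬x4

x2 → ((x3 → (x1 → (x3 ∧ ¬x1))) → ¬x4)
⇔ ¬x2 ∨ ((x3 → (x1 → (x3 ∧ ¬x1))) → ¬x4)   [eliminate →]
⇔ ¬x2 ∨ ¬(x3 → (x1 → (x3 ∧ ¬x1))) ∨ ¬x4   [eliminate →]
⇔ ¬x2 ∨ ¬(¬x3 ∨ (x1 → (x3 ∧ ¬x1))) ∨ ¬x4   [eliminate →]
⇔ ¬x2 ∨ ¬(¬x3 ∨ ¬x1 ∨ (x3 ∧ ¬x1)) ∨ ¬x4   [eliminate →]
⇔ ¬x2 ∨ (¬¬x3 ∧ ¬¬x1 ∧ ¬(x3 ∧ ¬x1)) ∨ ¬x4   [De Morgan]
⇔ ¬x2 ∨ (x3 ∧ ¬¬x1 ∧ ¬(x3 ∧ ¬x1)) ∨ ¬x4   [double negation]
⇔ ¬x2 ∨ (x3 ∧ x1 ∧ ¬(x3 ∧ ¬x1)) ∨ ¬x4   [double negation]
⇔ ¬x2 ∨ (x3 ∧ x1 ∧ (¬x3 ∨ ¬¬x1)) ∨ ¬x4   [De Morgan]
⇔ ¬x2 ∨ (x3 ∧ x1 ∧ (¬x3 ∨ x1)) ∨ ¬x4   [double negation]
⇔ ¬x2 ∨ (x3 ∧ x1 ∧ ¬x3) ∨ (x3 ∧ x1 ∧ x1) ∨ ¬x4   [distribute ∧ over ∨]
⇔ ¬x2 ∨ (x3 ∧ x1) ∨ ¬x4   [simplify]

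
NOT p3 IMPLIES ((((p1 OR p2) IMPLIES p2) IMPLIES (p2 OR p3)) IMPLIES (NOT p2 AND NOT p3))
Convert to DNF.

p3 OR (NOT p2 AND NOT p3)

NOT p3 IMPLIES ((((p1 OR p2) IMPLIES p2) IMPLIES (p2 OR p3)) IMPLIES (NOT p2 AND NOT p3))
= NOT NOT p3 OR ((((p1 OR p2) IMPLIES p2) IMPLIES (p2 OR p3)) IMPLIES (NOT p2 AND NOT p3))
= NOT NOT p3 OR NOT (((p1 OR p2) IMPLIES p2) IMPLIES (p2 OR p3)) OR (NOT p2 AND NOT p3)
= NOT NOT p3 OR NOT (NOT ((p1 OR p2) IMPLIES p2) OR p2 OR p3) OR (NOT p2 AND NOT p3)
= NOT NOT p3 OR NOT (NOT (NOT (p1 OR p2) OR p2) OR p2 OR p3) OR (NOT p2 AND NOT p3)
= p3 OR NOT (NOT (NOT (p1 OR p2) OR p2) OR p2 OR p3) OR (NOT p2 AND NOT p3)
= p3 OR (NOT NOT (NOT (p1 OR p2) OR p2) AND NOT p2 AND NOT p3) OR (NOT p2 AND NOT p3)
= p3 OR ((NOT (p1 OR p2) OR p2) AND NOT p2 AND NOT p3) OR (NOT p2 AND NOT p3)
= p3 OR (((NOT p1 AND NOT p2) OR p2) AND NOT p2 AND NOT p3) OR (NOT p2 AND NOT p3)
= p3 OR (NOT p1 AND NOT p2 AND NOT p2 AND NOT p3) OR (p2 AND NOT p2 AND NOT p3) OR (NOT p2 AND NOT p3)
= p3 OR (NOT p2 AND NOT p3)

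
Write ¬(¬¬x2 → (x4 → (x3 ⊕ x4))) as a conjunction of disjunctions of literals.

x2 ∧ x4 ∧ (¬x4 ∨ x3)

¬(¬¬x2 → (x4 → (x3 ⊕ x4)))
≡ ¬(¬¬¬x2 ∨ (x4 → (x3 ⊕ x4)))   [eliminate →]
≡ ¬(¬¬¬x2 ∨ ¬x4 ∨ (x3 ⊕ x4))   [eliminate →]
≡ ¬(¬¬¬x2 ∨ ¬x4 ∨ ((x3 ∨ x4) ∧ ¬(x3 ∧ x4)))   [expand ⊕]
≡ ¬¬¬¬x2 ∧ ¬¬x4 ∧ ¬((x3 ∨ x4) ∧ ¬(x3 ∧ x4))   [De Morgan]
≡ ¬¬x2 ∧ ¬¬x4 ∧ ¬((x3 ∨ x4) ∧ ¬(x3 ∧ x4))   [double negation]
≡ x2 ∧ ¬¬x4 ∧ ¬((x3 ∨ x4) ∧ ¬(x3 ∧ x4))   [double negation]
≡ x2 ∧ x4 ∧ ¬((x3 ∨ x4) ∧ ¬(x3 ∧ x4))   [double negation]
≡ x2 ∧ x4 ∧ (¬(x3 ∨ x4) ∨ ¬¬(x3 ∧ x4))   [De Morgan]
≡ x2 ∧ x4 ∧ ((¬x3 ∧ ¬x4) ∨ ¬¬(x3 ∧ x4))   [De Morgan]
≡ x2 ∧ x4 ∧ ((¬x3 ∧ ¬x4) ∨ (x3 ∧ x4))   [double negation]
≡ x2 ∧ x4 ∧ (¬x3 ∨ x3) ∧ (¬x3 ∨ x4) ∧ (¬x4 ∨ x3) ∧ (¬x4 ∨ x4)   [distribute ∨ over ∧]
≡ x2 ∧ x4 ∧ (¬x4 ∨ x3)   [simplify]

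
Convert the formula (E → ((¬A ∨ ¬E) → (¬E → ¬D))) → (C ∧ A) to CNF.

(E → ((¬A ∨ ¬E) → (¬E → ¬D))) → (C ∧ A)
≡ ¬(E → ((¬A ∨ ¬E) → (¬E → ¬D))) ∨ (C ∧ A)
≡ ¬(¬E ∨ ((¬A ∨ ¬E) → (¬E → ¬D))) ∨ (C ∧ A)
≡ ¬(¬E ∨ ¬(¬A ∨ ¬E) ∨ (¬E → ¬D)) ∨ (C ∧ A)
≡ ¬(¬E ∨ ¬(¬A ∨ ¬E) ∨ ¬¬E ∨ ¬D) ∨ (C ∧ A)
≡ (¬¬E ∧ ¬¬(¬A ∨ ¬E) ∧ ¬¬¬E ∧ ¬¬D) ∨ (C ∧ A)
≡ (E ∧ ¬¬(¬A ∨ ¬E) ∧ ¬¬¬E ∧ ¬¬D) ∨ (C ∧ A)
≡ (E ∧ (¬A ∨ ¬E) ∧ ¬¬¬E ∧ ¬¬D) ∨ (C ∧ A)
≡ (E ∧ (¬A ∨ ¬E) ∧ ¬E ∧ ¬¬D) ∨ (C ∧ A)
≡ (E ∧ (¬A ∨ ¬E) ∧ ¬E ∧ D) ∨ (C ∧ A)
≡ (E ∨ C) ∧ (E ∨ A) ∧ (¬A ∨ ¬E ∨ C) ∧ (¬A ∨ ¬E ∨ A) ∧ (¬E ∨ C) ∧ (¬E ∨ A) ∧ (D ∨ C) ∧ (D ∨ A)
≡ (E ∨ C) ∧ (E ∨ A) ∧ (¬E ∨ C) ∧ (¬E ∨ A) ∧ (D ∨ C) ∧ (D ∨ A)

(E ∨ C) ∧ (E ∨ A) ∧ (¬E ∨ C) ∧ (¬E ∨ A) ∧ (D ∨ C) ∧ (D ∨ A)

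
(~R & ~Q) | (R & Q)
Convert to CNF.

(~R | Q) & (~Q | R)

(~R & ~Q) | (R & Q)
= (~R | R) & (~R | Q) & (~Q | R) & (~Q | Q)   — distribute | over &
= (~R | Q) & (~Q | R)   — simplify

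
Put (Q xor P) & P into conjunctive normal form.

(~Q | ~P) & P

(Q xor P) & P
⇔ (Q | P) & ~(Q & P) & P   — expand xor
⇔ (Q | P) & (~Q | ~P) & P   — De Morgan
⇔ (~Q | ~P) & P   — simplify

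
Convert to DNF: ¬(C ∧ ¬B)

¬C ∨ B

¬(C ∧ ¬B)
≡ ¬C ∨ ¬¬B   [De Morgan]
≡ ¬C ∨ B   [double negation]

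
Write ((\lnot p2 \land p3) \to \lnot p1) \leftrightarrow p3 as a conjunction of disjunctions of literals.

((\lnot p2 \land p3) \to \lnot p1) \leftrightarrow p3
⇔ (((\lnot p2 \land p3) \to \lnot p1) \to p3) \land (p3 \to ((\lnot p2 \land p3) \to \lnot p1))   (eliminate \leftrightarrow)
⇔ (\lnot ((\lnot p2 \land p3) \to \lnot p1) \lor p3) \land (p3 \to ((\lnot p2 \land p3) \to \lnot p1))   (eliminate \to)
⇔ (\lnot (\lnot (\lnot p2 \land p3) \lor \lnot p1) \lor p3) \land (p3 \to ((\lnot p2 \land p3) \to \lnot p1))   (eliminate \to)
⇔ (\lnot (\lnot (\lnot p2 \land p3) \lor \lnot p1) \lor p3) \land (\lnot p3 \lor ((\lnot p2 \land p3) \to \lnot p1))   (eliminate \to)
⇔ (\lnot (\lnot (\lnot p2 \land p3) \lor \lnot p1) \lor p3) \land (\lnot p3 \lor \lnot (\lnot p2 \land p3) \lor \lnot p1)   (eliminate \to)
⇔ ((\lnot \lnot (\lnot p2 \land p3) \land \lnot \lnot p1) \lor p3) \land (\lnot p3 \lor \lnot (\lnot p2 \land p3) \lor \lnot p1)   (De Morgan)
⇔ ((\lnot p2 \land p3 \land \lnot \lnot p1) \lor p3) \land (\lnot p3 \lor \lnot (\lnot p2 \land p3) \lor \lnot p1)   (double negation)
⇔ ((\lnot p2 \land p3 \land p1) \lor p3) \land (\lnot p3 \lor \lnot (\lnot p2 \land p3) \lor \lnot p1)   (double negation)
⇔ ((\lnot p2 \land p3 \land p1) \lor p3) \land (\lnot p3 \lor \lnot \lnot p2 \lor \lnot p3 \lor \lnot p1)   (De Morgan)
⇔ ((\lnot p2 \land p3 \land p1) \lor p3) \land (\lnot p3 \lor p2 \lor \lnot p3 \lor \lnot p1)   (double negation)
⇔ (\lnot p2 \lor p3) \land (p3 \lor p3) \land (p1 \lor p3) \land (\lnot p3 \lor p2 \lor \lnot p3 \lor \lnot p1)   (distribute \lor over \land)
⇔ p3 \land (\lnot p3 \lor p2 \lor \lnot p1)   (simplify)

p3 \land (\lnot p3 \lor p2 \lor \lnot p1)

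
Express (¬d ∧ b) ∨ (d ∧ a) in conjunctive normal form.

(¬d ∨ a) ∧ (b ∨ d) ∧ (b ∨ a)

(¬d ∧ b) ∨ (d ∧ a)
≡ (¬d ∨ d) ∧ (¬d ∨ a) ∧ (b ∨ d) ∧ (b ∨ a)   [distribute ∨ over ∧]
≡ (¬d ∨ a) ∧ (b ∨ d) ∧ (b ∨ a)   [simplify]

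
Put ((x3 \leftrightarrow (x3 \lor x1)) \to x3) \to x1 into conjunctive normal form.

\lnot x3 \lor x1

((x3 \leftrightarrow (x3 \lor x1)) \to x3) \to x1
= \lnot ((x3 \leftrightarrow (x3 \lor x1)) \to x3) \lor x1   — eliminate \to
= \lnot (\lnot (x3 \leftrightarrow (x3 \lor x1)) \lor x3) \lor x1   — eliminate \to
= \lnot (\lnot ((x3 \to (x3 \lor x1)) \land ((x3 \lor x1) \to x3)) \lor x3) \lor x1   — eliminate \leftrightarrow
= \lnot (\lnot ((\lnot x3 \lor x3 \lor x1) \land ((x3 \lor x1) \to x3)) \lor x3) \lor x1   — eliminate \to
= \lnot (\lnot ((\lnot x3 \lor x3 \lor x1) \land (\lnot (x3 \lor x1) \lor x3)) \lor x3) \lor x1   — eliminate \to
= (\lnot \lnot ((\lnot x3 \lor x3 \lor x1) \land (\lnot (x3 \lor x1) \lor x3)) \land \lnot x3) \lor x1   — De Morgan
= ((\lnot x3 \lor x3 \lor x1) \land (\lnot (x3 \lor x1) \lor x3) \land \lnot x3) \lor x1   — double negation
= ((\lnot x3 \lor x3 \lor x1) \land ((\lnot x3 \land \lnot x1) \lor x3) \land \lnot x3) \lor x1   — De Morgan
= (\lnot x3 \lor x3 \lor x1 \lor x1) \land (\lnot x3 \lor x3 \lor x1) \land (\lnot x1 \lor x3 \lor x1) \land (\lnot x3 \lor x1)   — distribute \lor over \land
= \lnot x3 \lor x1   — simplify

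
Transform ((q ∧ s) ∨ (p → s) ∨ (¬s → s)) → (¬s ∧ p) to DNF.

¬s ∧ p

((q ∧ s) ∨ (p → s) ∨ (¬s → s)) → (¬s ∧ p)
≡ ¬((q ∧ s) ∨ (p → s) ∨ (¬s → s)) ∨ (¬s ∧ p)   (eliminate →)
≡ ¬((q ∧ s) ∨ ¬p ∨ s ∨ (¬s → s)) ∨ (¬s ∧ p)   (eliminate →)
≡ ¬((q ∧ s) ∨ ¬p ∨ s ∨ ¬¬s ∨ s) ∨ (¬s ∧ p)   (eliminate →)
≡ (¬(q ∧ s) ∧ ¬¬p ∧ ¬s ∧ ¬¬¬s ∧ ¬s) ∨ (¬s ∧ p)   (De Morgan)
≡ ((¬q ∨ ¬s) ∧ ¬¬p ∧ ¬s ∧ ¬¬¬s ∧ ¬s) ∨ (¬s ∧ p)   (De Morgan)
≡ ((¬q ∨ ¬s) ∧ p ∧ ¬s ∧ ¬¬¬s ∧ ¬s) ∨ (¬s ∧ p)   (double negation)
≡ ((¬q ∨ ¬s) ∧ p ∧ ¬s ∧ ¬s ∧ ¬s) ∨ (¬s ∧ p)   (double negation)
≡ (¬q ∧ p ∧ ¬s ∧ ¬s ∧ ¬s) ∨ (¬s ∧ p ∧ ¬s ∧ ¬s ∧ ¬s) ∨ (¬s ∧ p)   (distribute ∧ over ∨)
≡ ¬s ∧ p   (simplify)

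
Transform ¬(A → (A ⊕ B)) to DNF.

A ∧ B

¬(A → (A ⊕ B))
≡ ¬(¬A ∨ (A ⊕ B))   [eliminate →]
≡ ¬(¬A ∨ (A ∧ ¬B) ∨ (¬A ∧ B))   [expand ⊕]
≡ ¬¬A ∧ ¬(A ∧ ¬B) ∧ ¬(¬A ∧ B)   [De Morgan]
≡ A ∧ ¬(A ∧ ¬B) ∧ ¬(¬A ∧ B)   [double negation]
≡ A ∧ (¬A ∨ ¬¬B) ∧ ¬(¬A ∧ B)   [De Morgan]
≡ A ∧ (¬A ∨ B) ∧ ¬(¬A ∧ B)   [double negation]
≡ A ∧ (¬A ∨ B) ∧ (¬¬A ∨ ¬B)   [De Morgan]
≡ A ∧ (¬A ∨ B) ∧ (A ∨ ¬B)   [double negation]
≡ (A ∧ ¬A ∧ A) ∨ (A ∧ ¬A ∧ ¬B) ∨ (A ∧ B ∧ A) ∨ (A ∧ B ∧ ¬B)   [distribute ∧ over ∨]
≡ A ∧ B   [simplify]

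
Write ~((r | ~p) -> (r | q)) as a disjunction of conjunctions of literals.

~p & ~r & ~q

~((r | ~p) -> (r | q))
⇔ ~(~(r | ~p) | r | q)   (eliminate ->)
⇔ ~~(r | ~p) & ~r & ~q   (De Morgan)
⇔ (r | ~p) & ~r & ~q   (double negation)
⇔ (r & ~r & ~q) | (~p & ~r & ~q)   (distribute & over |)
⇔ ~p & ~r & ~q   (simplify)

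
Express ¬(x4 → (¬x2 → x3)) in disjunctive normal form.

¬(x4 → (¬x2 → x3))
⇔ ¬(¬x4 ∨ (¬x2 → x3))   [eliminate →]
⇔ ¬(¬x4 ∨ ¬¬x2 ∨ x3)   [eliminate →]
⇔ ¬¬x4 ∧ ¬¬¬x2 ∧ ¬x3   [De Morgan]
⇔ x4 ∧ ¬¬¬x2 ∧ ¬x3   [double negation]
⇔ x4 ∧ ¬x2 ∧ ¬x3   [double negation]

x4 ∧ ¬x2 ∧ ¬x3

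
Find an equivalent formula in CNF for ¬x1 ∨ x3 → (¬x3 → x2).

¬x1 ∨ x3 → (¬x3 → x2)
≡ ¬(¬x1 ∨ x3) ∨ (¬x3 → x2)   — eliminate →
≡ ¬(¬x1 ∨ x3) ∨ ¬¬x3 ∨ x2   — eliminate →
≡ ¬¬x1 ∧ ¬x3 ∨ ¬¬x3 ∨ x2   — De Morgan
≡ x1 ∧ ¬x3 ∨ ¬¬x3 ∨ x2   — double negation
≡ x1 ∧ ¬x3 ∨ x3 ∨ x2   — double negation
≡ (x1 ∨ x3 ∨ x2) ∧ (¬x3 ∨ x3 ∨ x2)   — distribute ∨ over ∧
≡ x1 ∨ x3 ∨ x2   — simplify

x1 ∨ x3 ∨ x2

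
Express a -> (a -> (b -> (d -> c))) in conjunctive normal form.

~a | ~b | ~d | c

a -> (a -> (b -> (d -> c)))
= ~a | (a -> (b -> (d -> c)))
= ~a | ~a | (b -> (d -> c))
= ~a | ~a | ~b | (d -> c)
= ~a | ~a | ~b | ~d | c
= ~a | ~b | ~d | c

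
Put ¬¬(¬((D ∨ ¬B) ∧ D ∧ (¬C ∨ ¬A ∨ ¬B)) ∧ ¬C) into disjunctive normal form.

¬D ∧ ¬C

¬¬(¬((D ∨ ¬B) ∧ D ∧ (¬C ∨ ¬A ∨ ¬B)) ∧ ¬C)
= ¬((D ∨ ¬B) ∧ D ∧ (¬C ∨ ¬A ∨ ¬B)) ∧ ¬C   [double negation]
= (¬(D ∨ ¬B) ∨ ¬D ∨ ¬(¬C ∨ ¬A ∨ ¬B)) ∧ ¬C   [De Morgan]
= ((¬D ∧ ¬¬B) ∨ ¬D ∨ ¬(¬C ∨ ¬A ∨ ¬B)) ∧ ¬C   [De Morgan]
= ((¬D ∧ B) ∨ ¬D ∨ ¬(¬C ∨ ¬A ∨ ¬B)) ∧ ¬C   [double negation]
= ((¬D ∧ B) ∨ ¬D ∨ (¬¬C ∧ ¬¬A ∧ ¬¬B)) ∧ ¬C   [De Morgan]
= ((¬D ∧ B) ∨ ¬D ∨ (C ∧ ¬¬A ∧ ¬¬B)) ∧ ¬C   [double negation]
= ((¬D ∧ B) ∨ ¬D ∨ (C ∧ A ∧ ¬¬B)) ∧ ¬C   [double negation]
= ((¬D ∧ B) ∨ ¬D ∨ (C ∧ A ∧ B)) ∧ ¬C   [double negation]
= (¬D ∧ B ∧ ¬C) ∨ (¬D ∧ ¬C) ∨ (C ∧ A ∧ B ∧ ¬C)   [distribute ∧ over ∨]
= ¬D ∧ ¬C   [simplify]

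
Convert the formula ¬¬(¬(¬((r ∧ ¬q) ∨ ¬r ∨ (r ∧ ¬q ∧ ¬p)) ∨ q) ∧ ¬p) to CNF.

¬q ∧ ¬p

¬¬(¬(¬((r ∧ ¬q) ∨ ¬r ∨ (r ∧ ¬q ∧ ¬p)) ∨ q) ∧ ¬p)
⇔ ¬(¬((r ∧ ¬q) ∨ ¬r ∨ (r ∧ ¬q ∧ ¬p)) ∨ q) ∧ ¬p   (double negation)
⇔ ¬¬((r ∧ ¬q) ∨ ¬r ∨ (r ∧ ¬q ∧ ¬p)) ∧ ¬q ∧ ¬p   (De Morgan)
⇔ ((r ∧ ¬q) ∨ ¬r ∨ (r ∧ ¬q ∧ ¬p)) ∧ ¬q ∧ ¬p   (double negation)
⇔ (r ∨ ¬r ∨ r) ∧ (r ∨ ¬r ∨ ¬q) ∧ (r ∨ ¬r ∨ ¬p) ∧ (¬q ∨ ¬r ∨ r) ∧ (¬q ∨ ¬r ∨ ¬q) ∧ (¬q ∨ ¬r ∨ ¬p) ∧ ¬q ∧ ¬p   (distribute ∨ over ∧)
⇔ ¬q ∧ ¬p   (simplify)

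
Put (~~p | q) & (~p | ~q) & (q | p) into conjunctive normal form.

(p | q) & (~p | ~q)

(~~p | q) & (~p | ~q) & (q | p)
= (p | q) & (~p | ~q) & (q | p)   [double negation]
= (p | q) & (~p | ~q)   [simplify]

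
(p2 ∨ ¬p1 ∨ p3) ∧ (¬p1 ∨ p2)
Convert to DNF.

p2 ∨ ¬p1

(p2 ∨ ¬p1 ∨ p3) ∧ (¬p1 ∨ p2)
⇔ (p2 ∧ ¬p1) ∨ (p2 ∧ p2) ∨ (¬p1 ∧ ¬p1) ∨ (¬p1 ∧ p2) ∨ (p3 ∧ ¬p1) ∨ (p3 ∧ p2)   [distribute ∧ over ∨]
⇔ p2 ∨ ¬p1   [simplify]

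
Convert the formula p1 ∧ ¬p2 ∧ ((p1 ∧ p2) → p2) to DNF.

p1 ∧ ¬p2 ∧ ((p1 ∧ p2) → p2)
= p1 ∧ ¬p2 ∧ (¬(p1 ∧ p2) ∨ p2)   [eliminate →]
= p1 ∧ ¬p2 ∧ (¬p1 ∨ ¬p2 ∨ p2)   [De Morgan]
= (p1 ∧ ¬p2 ∧ ¬p1) ∨ (p1 ∧ ¬p2 ∧ ¬p2) ∨ (p1 ∧ ¬p2 ∧ p2)   [distribute ∧ over ∨]
= p1 ∧ ¬p2   [simplify]

p1 ∧ ¬p2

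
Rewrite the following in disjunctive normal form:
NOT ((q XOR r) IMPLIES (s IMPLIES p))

NOT ((q XOR r) IMPLIES (s IMPLIES p))
≡ NOT (NOT (q XOR r) OR (s IMPLIES p))   (eliminate IMPLIES)
≡ NOT (NOT ((q AND NOT r) OR (NOT q AND r)) OR (s IMPLIES p))   (expand XOR)
≡ NOT (NOT ((q AND NOT r) OR (NOT q AND r)) OR NOT s OR p)   (eliminate IMPLIES)
≡ NOT NOT ((q AND NOT r) OR (NOT q AND r)) AND NOT NOT s AND NOT p   (De Morgan)
≡ ((q AND NOT r) OR (NOT q AND r)) AND NOT NOT s AND NOT p   (double negation)
≡ ((q AND NOT r) OR (NOT q AND r)) AND s AND NOT p   (double negation)
≡ (q AND NOT r AND s AND NOT p) OR (NOT q AND r AND s AND NOT p)   (distribute AND over OR)

(q AND NOT r AND s AND NOT p) OR (NOT q AND r AND s AND NOT p)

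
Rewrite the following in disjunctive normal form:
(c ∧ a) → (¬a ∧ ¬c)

¬c ∨ ¬a

(c ∧ a) → (¬a ∧ ¬c)
⇔ ¬(c ∧ a) ∨ (¬a ∧ ¬c)   [eliminate →]
⇔ ¬c ∨ ¬a ∨ (¬a ∧ ¬c)   [De Morgan]
⇔ ¬c ∨ ¬a   [simplify]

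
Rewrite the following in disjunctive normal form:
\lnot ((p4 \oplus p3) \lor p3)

\lnot p4 \land \lnot p3

\lnot ((p4 \oplus p3) \lor p3)
≡ \lnot ((p4 \land \lnot p3) \lor (\lnot p4 \land p3) \lor p3)   — expand \oplus
≡ \lnot (p4 \land \lnot p3) \land \lnot (\lnot p4 \land p3) \land \lnot p3   — De Morgan
≡ (\lnot p4 \lor \lnot \lnot p3) \land \lnot (\lnot p4 \land p3) \land \lnot p3   — De Morgan
≡ (\lnot p4 \lor p3) \land \lnot (\lnot p4 \land p3) \land \lnot p3   — double negation
≡ (\lnot p4 \lor p3) \land (\lnot \lnot p4 \lor \lnot p3) \land \lnot p3   — De Morgan
≡ (\lnot p4 \lor p3) \land (p4 \lor \lnot p3) \land \lnot p3   — double negation
≡ (\lnot p4 \land p4 \land \lnot p3) \lor (\lnot p4 \land \lnot p3 \land \lnot p3) \lor (p3 \land p4 \land \lnot p3) \lor (p3 \land \lnot p3 \land \lnot p3)   — distribute \land over \lor
≡ \lnot p4 \land \lnot p3   — simplify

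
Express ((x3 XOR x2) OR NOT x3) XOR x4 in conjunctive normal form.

(NOT x3 OR NOT x2 OR x4) AND (NOT x3 OR x2 OR NOT x4) AND (x3 OR NOT x4)

((x3 XOR x2) OR NOT x3) XOR x4
≡ ((x3 XOR x2) OR NOT x3 OR x4) AND NOT (((x3 XOR x2) OR NOT x3) AND x4)   — expand XOR
≡ (((x3 OR x2) AND NOT (x3 AND x2)) OR NOT x3 OR x4) AND NOT (((x3 XOR x2) OR NOT x3) AND x4)   — expand XOR
≡ (((x3 OR x2) AND NOT (x3 AND x2)) OR NOT x3 OR x4) AND NOT ((((x3 OR x2) AND NOT (x3 AND x2)) OR NOT x3) AND x4)   — expand XOR
≡ (((x3 OR x2) AND (NOT x3 OR NOT x2)) OR NOT x3 OR x4) AND NOT ((((x3 OR x2) AND NOT (x3 AND x2)) OR NOT x3) AND x4)   — De Morgan
≡ (((x3 OR x2) AND (NOT x3 OR NOT x2)) OR NOT x3 OR x4) AND (NOT (((x3 OR x2) AND NOT (x3 AND x2)) OR NOT x3) OR NOT x4)   — De Morgan
≡ (((x3 OR x2) AND (NOT x3 OR NOT x2)) OR NOT x3 OR x4) AND ((NOT ((x3 OR x2) AND NOT (x3 AND x2)) AND NOT NOT x3) OR NOT x4)   — De Morgan
≡ (((x3 OR x2) AND (NOT x3 OR NOT x2)) OR NOT x3 OR x4) AND (((NOT (x3 OR x2) OR NOT NOT (x3 AND x2)) AND NOT NOT x3) OR NOT x4)   — De Morgan
≡ (((x3 OR x2) AND (NOT x3 OR NOT x2)) OR NOT x3 OR x4) AND ((((NOT x3 AND NOT x2) OR NOT NOT (x3 AND x2)) AND NOT NOT x3) OR NOT x4)   — De Morgan
≡ (((x3 OR x2) AND (NOT x3 OR NOT x2)) OR NOT x3 OR x4) AND ((((NOT x3 AND NOT x2) OR (x3 AND x2)) AND NOT NOT x3) OR NOT x4)   — double negation
≡ (((x3 OR x2) AND (NOT x3 OR NOT x2)) OR NOT x3 OR x4) AND ((((NOT x3 AND NOT x2) OR (x3 AND x2)) AND x3) OR NOT x4)   — double negation
≡ (x3 OR x2 OR NOT x3 OR x4) AND (NOT x3 OR NOT x2 OR NOT x3 OR x4) AND (NOT x3 OR x3 OR NOT x4) AND (NOT x3 OR x2 OR NOT x4) AND (NOT x2 OR x3 OR NOT x4) AND (NOT x2 OR x2 OR NOT x4) AND (x3 OR NOT x4)   — distribute OR over AND
≡ (NOT x3 OR NOT x2 OR x4) AND (NOT x3 OR x2 OR NOT x4) AND (x3 OR NOT x4)   — simplify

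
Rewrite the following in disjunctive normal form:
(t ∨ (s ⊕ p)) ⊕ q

(t ∨ (s ⊕ p)) ⊕ q
≡ ((t ∨ (s ⊕ p)) ∧ ¬q) ∨ (¬(t ∨ (s ⊕ p)) ∧ q)   [expand ⊕]
≡ ((t ∨ (s ∧ ¬p) ∨ (¬s ∧ p)) ∧ ¬q) ∨ (¬(t ∨ (s ⊕ p)) ∧ q)   [expand ⊕]
≡ ((t ∨ (s ∧ ¬p) ∨ (¬s ∧ p)) ∧ ¬q) ∨ (¬(t ∨ (s ∧ ¬p) ∨ (¬s ∧ p)) ∧ q)   [expand ⊕]
≡ ((t ∨ (s ∧ ¬p) ∨ (¬s ∧ p)) ∧ ¬q) ∨ (¬t ∧ ¬(s ∧ ¬p) ∧ ¬(¬s ∧ p) ∧ q)   [De Morgan]
≡ ((t ∨ (s ∧ ¬p) ∨ (¬s ∧ p)) ∧ ¬q) ∨ (¬t ∧ (¬s ∨ ¬¬p) ∧ ¬(¬s ∧ p) ∧ q)   [De Morgan]
≡ ((t ∨ (s ∧ ¬p) ∨ (¬s ∧ p)) ∧ ¬q) ∨ (¬t ∧ (¬s ∨ p) ∧ ¬(¬s ∧ p) ∧ q)   [double negation]
≡ ((t ∨ (s ∧ ¬p) ∨ (¬s ∧ p)) ∧ ¬q) ∨ (¬t ∧ (¬s ∨ p) ∧ (¬¬s ∨ ¬p) ∧ q)   [De Morgan]
≡ ((t ∨ (s ∧ ¬p) ∨ (¬s ∧ p)) ∧ ¬q) ∨ (¬t ∧ (¬s ∨ p) ∧ (s ∨ ¬p) ∧ q)   [double negation]
≡ (t ∧ ¬q) ∨ (s ∧ ¬p ∧ ¬q) ∨ (¬s ∧ p ∧ ¬q) ∨ (¬t ∧ ¬s ∧ s ∧ q) ∨ (¬t ∧ ¬s ∧ ¬p ∧ q) ∨ (¬t ∧ p ∧ s ∧ q) ∨ (¬t ∧ p ∧ ¬p ∧ q)   [distribute ∧ over ∨]
≡ (t ∧ ¬q) ∨ (s ∧ ¬p ∧ ¬q) ∨ (¬s ∧ p ∧ ¬q) ∨ (¬t ∧ ¬s ∧ ¬p ∧ q) ∨ (¬t ∧ p ∧ s ∧ q)   [simplify]

(t ∧ ¬q) ∨ (s ∧ ¬p ∧ ¬q) ∨ (¬s ∧ p ∧ ¬q) ∨ (¬t ∧ ¬s ∧ ¬p ∧ q) ∨ (¬t ∧ p ∧ s ∧ q)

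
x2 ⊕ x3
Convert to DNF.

(x2 ∧ ¬x3) ∨ (¬x2 ∧ x3)

x2 ⊕ x3
≡ (x2 ∧ ¬x3) ∨ (¬x2 ∧ x3)   (expand ⊕)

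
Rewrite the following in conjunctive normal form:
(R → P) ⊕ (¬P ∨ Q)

(R → P) ⊕ (¬P ∨ Q)
⇔ ((R → P) ∨ ¬P ∨ Q) ∧ ¬((R → P) ∧ (¬P ∨ Q))   (expand ⊕)
⇔ (¬R ∨ P ∨ ¬P ∨ Q) ∧ ¬((R → P) ∧ (¬P ∨ Q))   (eliminate →)
⇔ (¬R ∨ P ∨ ¬P ∨ Q) ∧ ¬((¬R ∨ P) ∧ (¬P ∨ Q))   (eliminate →)
⇔ (¬R ∨ P ∨ ¬P ∨ Q) ∧ (¬(¬R ∨ P) ∨ ¬(¬P ∨ Q))   (De Morgan)
⇔ (¬R ∨ P ∨ ¬P ∨ Q) ∧ ((¬¬R ∧ ¬P) ∨ ¬(¬P ∨ Q))   (De Morgan)
⇔ (¬R ∨ P ∨ ¬P ∨ Q) ∧ ((R ∧ ¬P) ∨ ¬(¬P ∨ Q))   (double negation)
⇔ (¬R ∨ P ∨ ¬P ∨ Q) ∧ ((R ∧ ¬P) ∨ (¬¬P ∧ ¬Q))   (De Morgan)
⇔ (¬R ∨ P ∨ ¬P ∨ Q) ∧ ((R ∧ ¬P) ∨ (P ∧ ¬Q))   (double negation)
⇔ (¬R ∨ P ∨ ¬P ∨ Q) ∧ (R ∨ P) ∧ (R ∨ ¬Q) ∧ (¬P ∨ P) ∧ (¬P ∨ ¬Q)   (distribute ∨ over ∧)
⇔ (R ∨ P) ∧ (R ∨ ¬Q) ∧ (¬P ∨ ¬Q)   (simplify)

(R ∨ P) ∧ (R ∨ ¬Q) ∧ (¬P ∨ ¬Q)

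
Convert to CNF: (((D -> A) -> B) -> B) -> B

(D | B) & (~A | B)

(((D -> A) -> B) -> B) -> B
≡ ~(((D -> A) -> B) -> B) | B   (eliminate ->)
≡ ~(~((D -> A) -> B) | B) | B   (eliminate ->)
≡ ~(~(~(D -> A) | B) | B) | B   (eliminate ->)
≡ ~(~(~(~D | A) | B) | B) | B   (eliminate ->)
≡ (~~(~(~D | A) | B) & ~B) | B   (De Morgan)
≡ ((~(~D | A) | B) & ~B) | B   (double negation)
≡ (((~~D & ~A) | B) & ~B) | B   (De Morgan)
≡ (((D & ~A) | B) & ~B) | B   (double negation)
≡ (D | B | B) & (~A | B | B) & (~B | B)   (distribute | over &)
≡ (D | B) & (~A | B)   (simplify)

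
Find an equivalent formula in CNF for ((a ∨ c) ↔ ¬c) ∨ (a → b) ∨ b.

((a ∨ c) ↔ ¬c) ∨ (a → b) ∨ b
≡ (((a ∨ c) → ¬c) ∧ (¬c → (a ∨ c))) ∨ (a → b) ∨ b
≡ ((¬(a ∨ c) ∨ ¬c) ∧ (¬c → (a ∨ c))) ∨ (a → b) ∨ b
≡ ((¬(a ∨ c) ∨ ¬c) ∧ (¬¬c ∨ a ∨ c)) ∨ (a → b) ∨ b
≡ ((¬(a ∨ c) ∨ ¬c) ∧ (¬¬c ∨ a ∨ c)) ∨ ¬a ∨ b ∨ b
≡ (((¬a ∧ ¬c) ∨ ¬c) ∧ (¬¬c ∨ a ∨ c)) ∨ ¬a ∨ b ∨ b
≡ (((¬a ∧ ¬c) ∨ ¬c) ∧ (c ∨ a ∨ c)) ∨ ¬a ∨ b ∨ b
≡ (¬a ∨ ¬c ∨ ¬a ∨ b ∨ b) ∧ (¬c ∨ ¬c ∨ ¬a ∨ b ∨ b) ∧ (c ∨ a ∨ c ∨ ¬a ∨ b ∨ b)
≡ ¬a ∨ ¬c ∨ b

¬a ∨ ¬c ∨ b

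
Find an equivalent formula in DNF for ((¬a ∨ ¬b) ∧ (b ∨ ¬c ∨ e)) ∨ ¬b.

(¬a ∧ b) ∨ (¬a ∧ ¬c) ∨ (¬a ∧ e) ∨ ¬b

((¬a ∨ ¬b) ∧ (b ∨ ¬c ∨ e)) ∨ ¬b
= (¬a ∧ b) ∨ (¬a ∧ ¬c) ∨ (¬a ∧ e) ∨ (¬b ∧ b) ∨ (¬b ∧ ¬c) ∨ (¬b ∧ e) ∨ ¬b   [distribute ∧ over ∨]
= (¬a ∧ b) ∨ (¬a ∧ ¬c) ∨ (¬a ∧ e) ∨ ¬b   [simplify]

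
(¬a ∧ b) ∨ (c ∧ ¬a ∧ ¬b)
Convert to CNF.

(¬a ∧ b) ∨ (c ∧ ¬a ∧ ¬b)
= (¬a ∨ c) ∧ (¬a ∨ ¬a) ∧ (¬a ∨ ¬b) ∧ (b ∨ c) ∧ (b ∨ ¬a) ∧ (b ∨ ¬b)
= ¬a ∧ (b ∨ c)

¬a ∧ (b ∨ c)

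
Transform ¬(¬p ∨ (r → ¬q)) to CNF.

¬(¬p ∨ (r → ¬q))
= ¬(¬p ∨ ¬r ∨ ¬q)   [eliminate →]
= ¬¬p ∧ ¬¬r ∧ ¬¬q   [De Morgan]
= p ∧ ¬¬r ∧ ¬¬q   [double negation]
= p ∧ r ∧ ¬¬q   [double negation]
= p ∧ r ∧ q   [double negation]

p ∧ r ∧ q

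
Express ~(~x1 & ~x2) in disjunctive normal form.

~(~x1 & ~x2)
≡ ~~x1 | ~~x2   [De Morgan]
≡ x1 | ~~x2   [double negation]
≡ x1 | x2   [double negation]

x1 | x2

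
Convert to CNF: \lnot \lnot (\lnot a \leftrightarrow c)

\lnot \lnot (\lnot a \leftrightarrow c)
⇔ \lnot \lnot ((\lnot a \to c) \land (c \to \lnot a))   [eliminate \leftrightarrow]
⇔ \lnot \lnot ((\lnot \lnot a \lor c) \land (c \to \lnot a))   [eliminate \to]
⇔ \lnot \lnot ((\lnot \lnot a \lor c) \land (\lnot c \lor \lnot a))   [eliminate \to]
⇔ (\lnot \lnot a \lor c) \land (\lnot c \lor \lnot a)   [double negation]
⇔ (a \lor c) \land (\lnot c \lor \lnot a)   [double negation]

(a \lor c) \land (\lnot c \lor \lnot a)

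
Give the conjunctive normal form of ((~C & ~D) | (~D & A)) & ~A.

((~C & ~D) | (~D & A)) & ~A
≡ (~C | ~D) & (~C | A) & (~D | ~D) & (~D | A) & ~A   — distribute | over &
≡ (~C | A) & ~D & ~A   — simplify

(~C | A) & ~D & ~A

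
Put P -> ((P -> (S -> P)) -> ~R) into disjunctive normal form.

~P | ~R

P -> ((P -> (S -> P)) -> ~R)
= ~P | ((P -> (S -> P)) -> ~R)   [eliminate ->]
= ~P | ~(P -> (S -> P)) | ~R   [eliminate ->]
= ~P | ~(~P | (S -> P)) | ~R   [eliminate ->]
= ~P | ~(~P | ~S | P) | ~R   [eliminate ->]
= ~P | (~~P & ~~S & ~P) | ~R   [De Morgan]
= ~P | (P & ~~S & ~P) | ~R   [double negation]
= ~P | (P & S & ~P) | ~R   [double negation]
= ~P | ~R   [simplify]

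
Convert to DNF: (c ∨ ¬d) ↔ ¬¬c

(¬c ∧ d) ∨ c

(c ∨ ¬d) ↔ ¬¬c
≡ ((c ∨ ¬d) → ¬¬c) ∧ (¬¬c → (c ∨ ¬d))
≡ (¬(c ∨ ¬d) ∨ ¬¬c) ∧ (¬¬c → (c ∨ ¬d))
≡ (¬(c ∨ ¬d) ∨ ¬¬c) ∧ (¬¬¬c ∨ c ∨ ¬d)
≡ ((¬c ∧ ¬¬d) ∨ ¬¬c) ∧ (¬¬¬c ∨ c ∨ ¬d)
≡ ((¬c ∧ d) ∨ ¬¬c) ∧ (¬¬¬c ∨ c ∨ ¬d)
≡ ((¬c ∧ d) ∨ c) ∧ (¬¬¬c ∨ c ∨ ¬d)
≡ ((¬c ∧ d) ∨ c) ∧ (¬c ∨ c ∨ ¬d)
≡ (¬c ∧ d ∧ ¬c) ∨ (¬c ∧ d ∧ c) ∨ (¬c ∧ d ∧ ¬d) ∨ (c ∧ ¬c) ∨ (c ∧ c) ∨ (c ∧ ¬d)
≡ (¬c ∧ d) ∨ c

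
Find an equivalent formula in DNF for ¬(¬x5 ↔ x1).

¬(¬x5 ↔ x1)
= ¬((¬x5 → x1) ∧ (x1 → ¬x5))
= ¬((¬¬x5 ∨ x1) ∧ (x1 → ¬x5))
= ¬((¬¬x5 ∨ x1) ∧ (¬x1 ∨ ¬x5))
= ¬(¬¬x5 ∨ x1) ∨ ¬(¬x1 ∨ ¬x5)
= ¬¬¬x5 ∧ ¬x1 ∨ ¬(¬x1 ∨ ¬x5)
= ¬x5 ∧ ¬x1 ∨ ¬(¬x1 ∨ ¬x5)
= ¬x5 ∧ ¬x1 ∨ ¬¬x1 ∧ ¬¬x5
= ¬x5 ∧ ¬x1 ∨ x1 ∧ ¬¬x5
= ¬x5 ∧ ¬x1 ∨ x1 ∧ x5

¬x5 ∧ ¬x1 ∨ x1 ∧ x5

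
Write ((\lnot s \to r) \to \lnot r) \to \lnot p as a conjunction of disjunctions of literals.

((\lnot s \to r) \to \lnot r) \to \lnot p
= \lnot ((\lnot s \to r) \to \lnot r) \lor \lnot p   — eliminate \to
= \lnot (\lnot (\lnot s \to r) \lor \lnot r) \lor \lnot p   — eliminate \to
= \lnot (\lnot (\lnot \lnot s \lor r) \lor \lnot r) \lor \lnot p   — eliminate \to
= (\lnot \lnot (\lnot \lnot s \lor r) \land \lnot \lnot r) \lor \lnot p   — De Morgan
= ((\lnot \lnot s \lor r) \land \lnot \lnot r) \lor \lnot p   — double negation
= ((s \lor r) \land \lnot \lnot r) \lor \lnot p   — double negation
= ((s \lor r) \land r) \lor \lnot p   — double negation
= (s \lor r \lor \lnot p) \land (r \lor \lnot p)   — distribute \lor over \land
= r \lor \lnot p   — simplify

r \lor \lnot p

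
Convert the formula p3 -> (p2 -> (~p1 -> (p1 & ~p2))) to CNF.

p3 -> (p2 -> (~p1 -> (p1 & ~p2)))
≡ ~p3 | (p2 -> (~p1 -> (p1 & ~p2)))   — eliminate ->
≡ ~p3 | ~p2 | (~p1 -> (p1 & ~p2))   — eliminate ->
≡ ~p3 | ~p2 | ~~p1 | (p1 & ~p2)   — eliminate ->
≡ ~p3 | ~p2 | p1 | (p1 & ~p2)   — double negation
≡ (~p3 | ~p2 | p1 | p1) & (~p3 | ~p2 | p1 | ~p2)   — distribute | over &
≡ ~p3 | ~p2 | p1   — simplify

~p3 | ~p2 | p1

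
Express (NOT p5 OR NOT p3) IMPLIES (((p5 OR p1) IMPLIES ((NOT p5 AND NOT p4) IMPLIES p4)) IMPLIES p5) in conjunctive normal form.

(p5 OR p1) AND (p5 OR NOT p4)

(NOT p5 OR NOT p3) IMPLIES (((p5 OR p1) IMPLIES ((NOT p5 AND NOT p4) IMPLIES p4)) IMPLIES p5)
≡ NOT (NOT p5 OR NOT p3) OR (((p5 OR p1) IMPLIES ((NOT p5 AND NOT p4) IMPLIES p4)) IMPLIES p5)   (eliminate IMPLIES)
≡ NOT (NOT p5 OR NOT p3) OR NOT ((p5 OR p1) IMPLIES ((NOT p5 AND NOT p4) IMPLIES p4)) OR p5   (eliminate IMPLIES)
≡ NOT (NOT p5 OR NOT p3) OR NOT (NOT (p5 OR p1) OR ((NOT p5 AND NOT p4) IMPLIES p4)) OR p5   (eliminate IMPLIES)
≡ NOT (NOT p5 OR NOT p3) OR NOT (NOT (p5 OR p1) OR NOT (NOT p5 AND NOT p4) OR p4) OR p5   (eliminate IMPLIES)
≡ (NOT NOT p5 AND NOT NOT p3) OR NOT (NOT (p5 OR p1) OR NOT (NOT p5 AND NOT p4) OR p4) OR p5   (De Morgan)
≡ (p5 AND NOT NOT p3) OR NOT (NOT (p5 OR p1) OR NOT (NOT p5 AND NOT p4) OR p4) OR p5   (double negation)
≡ (p5 AND p3) OR NOT (NOT (p5 OR p1) OR NOT (NOT p5 AND NOT p4) OR p4) OR p5   (double negation)
≡ (p5 AND p3) OR (NOT NOT (p5 OR p1) AND NOT NOT (NOT p5 AND NOT p4) AND NOT p4) OR p5   (De Morgan)
≡ (p5 AND p3) OR ((p5 OR p1) AND NOT NOT (NOT p5 AND NOT p4) AND NOT p4) OR p5   (double negation)
≡ (p5 AND p3) OR ((p5 OR p1) AND NOT p5 AND NOT p4 AND NOT p4) OR p5   (double negation)
≡ (p5 OR p5 OR p1 OR p5) AND (p5 OR NOT p5 OR p5) AND (p5 OR NOT p4 OR p5) AND (p5 OR NOT p4 OR p5) AND (p3 OR p5 OR p1 OR p5) AND (p3 OR NOT p5 OR p5) AND (p3 OR NOT p4 OR p5) AND (p3 OR NOT p4 OR p5)   (distribute OR over AND)
≡ (p5 OR p1) AND (p5 OR NOT p4)   (simplify)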